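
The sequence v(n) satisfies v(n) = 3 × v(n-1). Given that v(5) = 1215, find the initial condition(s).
In general v(n) = 3ⁿ · v(0). At n = 5: v(0) = v(5) / 3^5 = 1215 / 243 = 5.

v(0) = 5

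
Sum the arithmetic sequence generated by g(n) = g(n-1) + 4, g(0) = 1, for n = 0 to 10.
Computing the sequence terms: 1, 5, 9, 13, 17, 21, 25, 29, 33, 37, 41
Adding these values together:

231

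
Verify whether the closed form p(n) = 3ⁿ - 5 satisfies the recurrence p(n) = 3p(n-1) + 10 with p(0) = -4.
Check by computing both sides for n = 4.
From the recurrence with p(0) = -4:
  p(0) = -4, p(1) = -2, p(2) = 4, p(3) = 22, p(4) = 76
  so the recurrence gives p(4) = 76.
From the proposed closed form p(n) = 3ⁿ - 5:
  p(4) = 76.
Both sides give 76 at n = 4, and the initial condition(s) match, so the closed form is consistent.

Yes, the closed form is correct.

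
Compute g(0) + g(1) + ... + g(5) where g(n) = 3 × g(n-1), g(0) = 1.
Computing the sequence terms: 1, 3, 9, 27, 81, 243
Adding these values together:

364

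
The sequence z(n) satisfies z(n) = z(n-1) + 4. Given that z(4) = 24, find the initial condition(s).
z(4) = z(0) + 4·4, so z(0) = 24 - 16 = 8.

z(0) = 8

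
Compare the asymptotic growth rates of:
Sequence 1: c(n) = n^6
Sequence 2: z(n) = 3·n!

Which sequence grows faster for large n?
Comparing growth rates:
Growth-rate hierarchy: log n ≺ any polynomial ≺ any exponential cⁿ (c>1) ≺ n! ≺ nⁿ.
factorial dominates polynomial degree 6 asymptotically.

z(n) grows faster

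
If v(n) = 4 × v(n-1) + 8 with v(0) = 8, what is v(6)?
Computing step by step:
v(0) = 8
v(1) = 4 × 8 + 8 = 40
v(2) = 4 × 40 + 8 = 168
v(3) = 4 × 168 + 8 = 680
v(4) = 4 × 680 + 8 = 2728
v(5) = 4 × 2728 + 8 = 10920
v(6) = 4 × 10920 + 8 = 43688

43688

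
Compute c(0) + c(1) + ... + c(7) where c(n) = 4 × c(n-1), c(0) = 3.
Computing the sequence terms: 3, 12, 48, 192, 768, 3072, 12288, 49152
Adding these values together:

65535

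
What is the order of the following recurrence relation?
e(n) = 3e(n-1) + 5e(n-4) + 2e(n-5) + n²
The order is the largest lag k for which e(n-k) appears. Here the deepest term is e(n-5) (the n² term is non-homogeneous and does not affect the order), so the order is 5.

Order 5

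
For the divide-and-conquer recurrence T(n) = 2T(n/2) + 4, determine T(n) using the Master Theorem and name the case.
Master Theorem template: T(n) = a·T(n/b) + f(n).
Here: a=2, b=2, f(n)=4
Compute log_b(a) = log_2(2) = 1.
f(n) = 4 = O(n^(1-ε)) with ε = 1. Case 1: T(n) = Θ(n^log_b(a)) = Θ(n).

Case 1: T(n) = Θ(n)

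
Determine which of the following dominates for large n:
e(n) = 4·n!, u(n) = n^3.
Comparing growth rates:
Growth-rate hierarchy: log n ≺ any polynomial ≺ any exponential cⁿ (c>1) ≺ n! ≺ nⁿ.
factorial dominates polynomial degree 3 asymptotically.

e(n) grows faster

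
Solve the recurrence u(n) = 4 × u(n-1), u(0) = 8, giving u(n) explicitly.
Recurrence: u(n) = 4 × u(n-1), initial: u(0) = 8.
Each term is 4 times the previous, so this is geometric with ratio 4. After n steps: u(n) = u(0)·4ⁿ = 8·4ⁿ.

u(n) = 8·4ⁿ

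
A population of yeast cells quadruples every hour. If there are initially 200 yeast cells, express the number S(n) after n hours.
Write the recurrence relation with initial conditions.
Each hour multiplies the count by 4, so the count after n hours depends only on the count after n-1 hours: S(n) = 4 × S(n-1). The starting count gives S(0) = 200.
Unrolling n times gives the closed form S(n) = 200 × 4ⁿ.

S(n) = 4 × S(n-1), S(0) = 200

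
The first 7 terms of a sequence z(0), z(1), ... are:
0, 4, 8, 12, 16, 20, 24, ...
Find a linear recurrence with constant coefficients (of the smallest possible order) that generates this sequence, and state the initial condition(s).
Look for the lowest-order linear relation among consecutive terms.
Observation: consecutive differences are constant (= 4).
Check at n=2: 1·4 + 4 = 8. ✓

z(n) = z(n-1) + 4, z(0) = 0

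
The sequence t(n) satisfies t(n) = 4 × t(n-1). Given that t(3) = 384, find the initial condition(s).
In general t(n) = 4ⁿ · t(0). At n = 3: t(0) = t(3) / 4^3 = 384 / 64 = 6.

t(0) = 6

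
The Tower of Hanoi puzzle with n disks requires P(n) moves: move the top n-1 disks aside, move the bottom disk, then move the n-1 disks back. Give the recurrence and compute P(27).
Moving n disks = move the top n-1 disks aside (P(n-1) moves) + move the largest disk (1 move) + move the n-1 disks back on top (P(n-1) moves), so P(n) = 2P(n-1) + 1, with P(1) = 1 (a single disk takes one move).
First terms: 1, 3, 7, 15, 31, 63, … — each is one less than a power of 2. Indeed P(n) + 1 = 2(P(n-1) + 1) with P(1) + 1 = 2, so P(n) + 1 = 2ⁿ and P(n) = 2ⁿ - 1.
Hence P(27) = 2^27 - 1 = 134217728 - 1 = 134217727.

P(n) = 2P(n-1) + 1, P(1) = 1; P(27) = 134217727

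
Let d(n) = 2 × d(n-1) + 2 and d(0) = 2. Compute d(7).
Computing step by step:
d(0) = 2
d(1) = 2 × 2 + 2 = 6
d(2) = 2 × 6 + 2 = 14
d(3) = 2 × 14 + 2 = 30
d(4) = 2 × 30 + 2 = 62
d(5) = 2 × 62 + 2 = 126
d(6) = 2 × 126 + 2 = 254
d(7) = 2 × 254 + 2 = 510

510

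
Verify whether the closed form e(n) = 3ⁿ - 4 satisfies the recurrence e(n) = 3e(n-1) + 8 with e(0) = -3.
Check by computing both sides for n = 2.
From the recurrence with e(0) = -3:
  e(0) = -3, e(1) = -1, e(2) = 5
  so the recurrence gives e(2) = 5.
From the proposed closed form e(n) = 3ⁿ - 4:
  e(2) = 5.
Both sides give 5 at n = 2, and the initial condition(s) match, so the closed form is consistent.

Yes, the closed form is correct.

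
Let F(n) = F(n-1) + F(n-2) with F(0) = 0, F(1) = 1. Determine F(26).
Computing the sequence terms:
0, 1, 1, 2, 3, 5, 8, 13, 21, 34, 55, 89, 144, 233, 377, 610, 987, 1597, 2584, 4181, 6765, 10946, 17711, 28657, 46368, 75025, 121393

121393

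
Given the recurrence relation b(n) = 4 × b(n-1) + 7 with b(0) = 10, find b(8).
Computing step by step:
b(0) = 10
b(1) = 4 × 10 + 7 = 47
b(2) = 4 × 47 + 7 = 195
b(3) = 4 × 195 + 7 = 787
b(4) = 4 × 787 + 7 = 3155
b(5) = 4 × 3155 + 7 = 12627
b(6) = 4 × 12627 + 7 = 50515
b(7) = 4 × 50515 + 7 = 202067
b(8) = 4 × 202067 + 7 = 808275

808275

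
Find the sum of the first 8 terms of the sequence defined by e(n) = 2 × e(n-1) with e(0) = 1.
Computing the sequence terms: 1, 2, 4, 8, 16, 32, 64, 128
Adding these values together:

255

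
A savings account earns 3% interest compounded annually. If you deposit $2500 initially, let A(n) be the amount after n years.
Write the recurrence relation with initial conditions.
Each year the balance grows by 3%, i.e. is multiplied by 1 + 3/100 = 1.03, so A(n) = 1.03 × A(n-1). The initial deposit gives A(0) = 2500.
Unrolling gives the closed form A(n) = 2500 × (1.03)ⁿ.

A(n) = 1.03 × A(n-1), A(0) = 2500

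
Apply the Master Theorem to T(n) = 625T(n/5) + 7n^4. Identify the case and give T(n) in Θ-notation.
Master Theorem template: T(n) = a·T(n/b) + f(n).
Here: a=625, b=5, f(n)=7n^4
Compute log_b(a) = log_5(625) = 4.
f(n) = 7n^4 = Θ(n^4). Case 2: T(n) = Θ(n^4 log n).

Case 2: T(n) = Θ(n^4 log n)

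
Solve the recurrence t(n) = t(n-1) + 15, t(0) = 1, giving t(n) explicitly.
Recurrence: t(n) = t(n-1) + 15, initial: t(0) = 1.
Each step adds 15, so t(n) = t(0) + 15n = 15n + 1.

t(n) = 15n + 1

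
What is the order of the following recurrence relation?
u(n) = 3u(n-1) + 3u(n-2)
The order is the largest lag k for which u(n-k) appears. Here the deepest term is u(n-2), so the order is 2.

Order 2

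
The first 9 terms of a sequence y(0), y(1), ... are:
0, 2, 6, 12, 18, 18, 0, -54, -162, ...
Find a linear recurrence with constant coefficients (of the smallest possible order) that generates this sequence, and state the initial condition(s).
Look for the lowest-order linear relation among consecutive terms.
Observation: y(n) - 3·y(n-1) - (-3)·y(n-2) = 0 holds for the shown terms, and no order-1 relation y(n) = α·y(n-1) + β fits.
Check at n=3: 3·6 + (-3)·2 = 12. ✓

y(n) = 3y(n-1) - 3y(n-2), y(0) = 0, y(1) = 2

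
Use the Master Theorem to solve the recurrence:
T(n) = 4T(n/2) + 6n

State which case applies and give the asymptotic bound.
Master Theorem template: T(n) = a·T(n/b) + f(n).
Here: a=4, b=2, f(n)=6n
Compute log_b(a) = log_2(4) = 2.
f(n) = 6n = O(n^(2-ε)) with ε = 1. Case 1: T(n) = Θ(n^log_b(a)) = Θ(n^2).

Case 1: T(n) = Θ(n^2)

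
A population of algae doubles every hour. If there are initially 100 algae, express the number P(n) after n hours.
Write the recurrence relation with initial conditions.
Each hour multiplies the count by 2, so the count after n hours depends only on the count after n-1 hours: P(n) = 2 × P(n-1). The starting count gives P(0) = 100.
Unrolling n times gives the closed form P(n) = 100 × 2ⁿ.

P(n) = 2 × P(n-1), P(0) = 100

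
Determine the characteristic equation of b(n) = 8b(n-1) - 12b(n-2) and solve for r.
Substitute b(n) = rⁿ and divide through by rⁿ⁻²: r² - 8r + 12 = 0
Factor: (r - 6)(r - 2) = 0, so r = 6, 2.
General solution: b(n) = A·6ⁿ + B·2ⁿ

Characteristic: r² - 8r + 12 = 0, Roots: r = 6, 2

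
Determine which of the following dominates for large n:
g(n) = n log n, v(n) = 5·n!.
Comparing growth rates:
Growth-rate hierarchy: log n ≺ any polynomial ≺ any exponential cⁿ (c>1) ≺ n! ≺ nⁿ.
factorial dominates polynomial degree 1 (with log factor) asymptotically.

v(n) grows faster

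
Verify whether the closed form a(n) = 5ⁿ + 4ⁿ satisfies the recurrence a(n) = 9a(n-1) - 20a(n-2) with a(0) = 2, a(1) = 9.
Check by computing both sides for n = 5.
From the recurrence with a(0) = 2, a(1) = 9:
  a(0) = 2, a(1) = 9, a(2) = 41, a(3) = 189, a(4) = 881, a(5) = 4149
  so the recurrence gives a(5) = 4149.
From the proposed closed form a(n) = 5ⁿ + 4ⁿ:
  a(5) = 4149.
Both sides give 4149 at n = 5, and the initial condition(s) match, so the closed form is consistent.

Yes, the closed form is correct.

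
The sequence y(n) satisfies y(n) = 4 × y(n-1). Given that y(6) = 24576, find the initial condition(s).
In general y(n) = 4ⁿ · y(0). At n = 6: y(0) = y(6) / 4^6 = 24576 / 4096 = 6.

y(0) = 6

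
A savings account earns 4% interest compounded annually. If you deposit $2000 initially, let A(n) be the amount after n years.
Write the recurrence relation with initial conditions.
Each year the balance grows by 4%, i.e. is multiplied by 1 + 4/100 = 1.04, so A(n) = 1.04 × A(n-1). The initial deposit gives A(0) = 2000.
Unrolling gives the closed form A(n) = 2000 × (1.04)ⁿ.

A(n) = 1.04 × A(n-1), A(0) = 2000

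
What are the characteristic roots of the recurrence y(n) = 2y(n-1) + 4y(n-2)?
Substitute y(n) = rⁿ and divide through by rⁿ⁻²: r² - 2r - 4 = 0
Discriminant: 2² + 4·4 = 20, not a perfect square, so by the quadratic formula r = (2 ± √20)/2.
General solution: y(n) = A·r₁ⁿ + B·r₂ⁿ where r₁,r₂ = (2 ± √20)/2

Characteristic: r² - 2r - 4 = 0, Roots: r = (2 ± √20)/2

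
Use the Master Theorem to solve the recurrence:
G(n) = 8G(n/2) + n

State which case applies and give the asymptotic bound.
Master Theorem template: G(n) = a·G(n/b) + f(n).
Here: a=8, b=2, f(n)=n
Compute log_b(a) = log_2(8) = 3.
f(n) = n = O(n^(3-ε)) with ε = 2. Case 1: G(n) = Θ(n^log_b(a)) = Θ(n^3).

Case 1: G(n) = Θ(n^3)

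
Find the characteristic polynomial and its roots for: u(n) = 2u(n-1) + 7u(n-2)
Substitute u(n) = rⁿ and divide through by rⁿ⁻²: r² - 2r - 7 = 0
Discriminant: 2² + 4·7 = 32, not a perfect square, so by the quadratic formula r = (2 ± √32)/2.
General solution: u(n) = A·r₁ⁿ + B·r₂ⁿ where r₁,r₂ = (2 ± √32)/2

Characteristic: r² - 2r - 7 = 0, Roots: r = (2 ± √32)/2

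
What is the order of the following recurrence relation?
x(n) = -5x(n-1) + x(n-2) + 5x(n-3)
The order is the largest lag k for which x(n-k) appears. Here the deepest term is x(n-3), so the order is 3.

Order 3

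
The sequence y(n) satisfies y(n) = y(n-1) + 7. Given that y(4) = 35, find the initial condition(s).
y(4) = y(0) + 4·7, so y(0) = 35 - 28 = 7.

y(0) = 7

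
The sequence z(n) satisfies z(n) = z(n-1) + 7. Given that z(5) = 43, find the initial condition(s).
z(5) = z(0) + 5·7, so z(0) = 43 - 35 = 8.

z(0) = 8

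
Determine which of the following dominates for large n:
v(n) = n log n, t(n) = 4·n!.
Comparing growth rates:
Growth-rate hierarchy: log n ≺ any polynomial ≺ any exponential cⁿ (c>1) ≺ n! ≺ nⁿ.
factorial dominates polynomial degree 1 (with log factor) asymptotically.

t(n) grows faster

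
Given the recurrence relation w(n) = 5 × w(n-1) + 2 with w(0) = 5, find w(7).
Computing step by step:
w(0) = 5
w(1) = 5 × 5 + 2 = 27
w(2) = 5 × 27 + 2 = 137
w(3) = 5 × 137 + 2 = 687
w(4) = 5 × 687 + 2 = 3437
w(5) = 5 × 3437 + 2 = 17187
w(6) = 5 × 17187 + 2 = 85937
w(7) = 5 × 85937 + 2 = 429687

429687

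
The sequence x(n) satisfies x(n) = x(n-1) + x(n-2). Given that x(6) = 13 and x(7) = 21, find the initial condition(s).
Work backwards using x(k) = x(k+2) - x(k+1):
x(5) = x(7) - x(6) = 21 - 13 = 8
x(4) = x(6) - x(5) = 13 - 8 = 5
x(3) = x(5) - x(4) = 8 - 5 = 3
x(2) = x(4) - x(3) = 5 - 3 = 2
x(1) = x(3) - x(2) = 3 - 2 = 1
x(0) = x(2) - x(1) = 2 - 1 = 1

x(0) = 1, x(1) = 1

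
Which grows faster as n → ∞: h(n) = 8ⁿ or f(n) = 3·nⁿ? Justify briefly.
Comparing growth rates:
Growth-rate hierarchy: log n ≺ any polynomial ≺ any exponential cⁿ (c>1) ≺ n! ≺ nⁿ.
super-exponential nⁿ dominates exponential base 8 asymptotically.

f(n) grows faster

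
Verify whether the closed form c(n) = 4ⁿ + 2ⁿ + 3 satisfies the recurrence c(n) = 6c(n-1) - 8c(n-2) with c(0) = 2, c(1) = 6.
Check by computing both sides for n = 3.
From the recurrence with c(0) = 2, c(1) = 6:
  c(0) = 2, c(1) = 6, c(2) = 20, c(3) = 72
  so the recurrence gives c(3) = 72.
From the proposed closed form c(n) = 4ⁿ + 2ⁿ + 3:
  c(3) = 75.
The recurrence gives 72 but the closed form gives 75, so the closed form does not satisfy the recurrence.

No, the closed form is incorrect.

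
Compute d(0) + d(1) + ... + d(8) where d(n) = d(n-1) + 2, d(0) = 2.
Computing the sequence terms: 2, 4, 6, 8, 10, 12, 14, 16, 18
Adding these values together:

90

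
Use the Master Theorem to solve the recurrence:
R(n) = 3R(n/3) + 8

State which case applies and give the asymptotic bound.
Master Theorem template: R(n) = a·R(n/b) + f(n).
Here: a=3, b=3, f(n)=8
Compute log_b(a) = log_3(3) = 1.
f(n) = 8 = O(n^(1-ε)) with ε = 1. Case 1: R(n) = Θ(n^log_b(a)) = Θ(n).

Case 1: R(n) = Θ(n)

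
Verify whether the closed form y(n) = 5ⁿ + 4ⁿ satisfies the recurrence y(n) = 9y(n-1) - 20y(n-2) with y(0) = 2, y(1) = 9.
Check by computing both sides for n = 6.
From the recurrence with y(0) = 2, y(1) = 9:
  y(0) = 2, y(1) = 9, y(2) = 41, y(3) = 189, y(4) = 881, y(5) = 4149, y(6) = 19721
  so the recurrence gives y(6) = 19721.
From the proposed closed form y(n) = 5ⁿ + 4ⁿ:
  y(6) = 19721.
Both sides give 19721 at n = 6, and the initial condition(s) match, so the closed form is consistent.

Yes, the closed form is correct.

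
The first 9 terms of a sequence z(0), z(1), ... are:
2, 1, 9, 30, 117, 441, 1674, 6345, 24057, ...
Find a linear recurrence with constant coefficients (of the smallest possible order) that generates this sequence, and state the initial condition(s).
Look for the lowest-order linear relation among consecutive terms.
Observation: z(n) - 3·z(n-1) - (3)·z(n-2) = 0 holds for the shown terms, and no order-1 relation z(n) = α·z(n-1) + β fits.
Check at n=3: 3·9 + (3)·1 = 30. ✓

z(n) = 3z(n-1) + 3z(n-2), z(0) = 2, z(1) = 1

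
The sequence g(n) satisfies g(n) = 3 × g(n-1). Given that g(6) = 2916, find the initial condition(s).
In general g(n) = 3ⁿ · g(0). At n = 6: g(0) = g(6) / 3^6 = 2916 / 729 = 4.

g(0) = 4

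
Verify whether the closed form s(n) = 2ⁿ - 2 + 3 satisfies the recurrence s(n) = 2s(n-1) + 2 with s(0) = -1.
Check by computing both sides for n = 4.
From the recurrence with s(0) = -1:
  s(0) = -1, s(1) = 0, s(2) = 2, s(3) = 6, s(4) = 14
  so the recurrence gives s(4) = 14.
From the proposed closed form s(n) = 2ⁿ - 2 + 3:
  s(4) = 17.
The recurrence gives 14 but the closed form gives 17, so the closed form does not satisfy the recurrence.

No, the closed form is incorrect.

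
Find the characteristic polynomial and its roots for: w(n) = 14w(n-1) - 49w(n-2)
Substitute w(n) = rⁿ and divide through by rⁿ⁻²: r² - 14r + 49 = 0
Factor: (r - 7)² = 0, so r = 7 (double root).
General solution: w(n) = (A + Bn)·7ⁿ

Characteristic: r² - 14r + 49 = 0, Roots: r = 7 (double root)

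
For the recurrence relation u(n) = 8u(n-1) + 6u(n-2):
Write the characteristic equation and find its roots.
Substitute u(n) = rⁿ and divide through by rⁿ⁻²: r² - 8r - 6 = 0
Discriminant: 8² + 4·6 = 88, not a perfect square, so by the quadratic formula r = (8 ± √88)/2.
General solution: u(n) = A·r₁ⁿ + B·r₂ⁿ where r₁,r₂ = (8 ± √88)/2

Characteristic: r² - 8r - 6 = 0, Roots: r = (8 ± √88)/2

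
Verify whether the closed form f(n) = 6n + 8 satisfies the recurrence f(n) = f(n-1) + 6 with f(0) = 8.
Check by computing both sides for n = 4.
From the recurrence with f(0) = 8:
  f(0) = 8, f(1) = 14, f(2) = 20, f(3) = 26, f(4) = 32
  so the recurrence gives f(4) = 32.
From the proposed closed form f(n) = 6n + 8:
  f(4) = 32.
Both sides give 32 at n = 4, and the initial condition(s) match, so the closed form is consistent.

Yes, the closed form is correct.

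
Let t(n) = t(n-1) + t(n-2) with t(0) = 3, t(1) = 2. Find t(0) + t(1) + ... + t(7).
Computing the sequence terms: 3, 2, 5, 7, 12, 19, 31, 50
Adding these values together:

129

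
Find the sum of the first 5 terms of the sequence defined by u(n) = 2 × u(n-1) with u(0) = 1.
Computing the sequence terms: 1, 2, 4, 8, 16
Adding these values together:

31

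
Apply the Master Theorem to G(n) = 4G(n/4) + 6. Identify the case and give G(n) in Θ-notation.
Master Theorem template: G(n) = a·G(n/b) + f(n).
Here: a=4, b=4, f(n)=6
Compute log_b(a) = log_4(4) = 1.
f(n) = 6 = O(n^(1-ε)) with ε = 1. Case 1: G(n) = Θ(n^log_b(a)) = Θ(n).

Case 1: G(n) = Θ(n)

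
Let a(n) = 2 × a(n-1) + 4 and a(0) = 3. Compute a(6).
Computing step by step:
a(0) = 3
a(1) = 2 × 3 + 4 = 10
a(2) = 2 × 10 + 4 = 24
a(3) = 2 × 24 + 4 = 52
a(4) = 2 × 52 + 4 = 108
a(5) = 2 × 108 + 4 = 220
a(6) = 2 × 220 + 4 = 444

444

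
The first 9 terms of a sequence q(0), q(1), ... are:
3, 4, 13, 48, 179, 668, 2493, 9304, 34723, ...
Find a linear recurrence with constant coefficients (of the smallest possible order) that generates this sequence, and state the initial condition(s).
Look for the lowest-order linear relation among consecutive terms.
Observation: q(n) - 4·q(n-1) - (-1)·q(n-2) = 0 holds for the shown terms, and no order-1 relation q(n) = α·q(n-1) + β fits.
Check at n=3: 4·13 + (-1)·4 = 48. ✓

q(n) = 4q(n-1) - q(n-2), q(0) = 3, q(1) = 4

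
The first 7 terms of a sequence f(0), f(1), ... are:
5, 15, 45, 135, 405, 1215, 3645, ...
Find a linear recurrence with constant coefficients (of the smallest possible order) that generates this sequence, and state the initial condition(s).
Look for the lowest-order linear relation among consecutive terms.
Observation: each term is 3× the previous.
Check at n=2: 3·15 = 45. ✓

f(n) = 3 × f(n-1), f(0) = 5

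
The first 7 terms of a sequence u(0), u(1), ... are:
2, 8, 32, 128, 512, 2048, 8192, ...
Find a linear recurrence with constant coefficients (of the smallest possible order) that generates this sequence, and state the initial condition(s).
Look for the lowest-order linear relation among consecutive terms.
Observation: each term is 4× the previous.
Check at n=2: 4·8 = 32. ✓

u(n) = 4 × u(n-1), u(0) = 2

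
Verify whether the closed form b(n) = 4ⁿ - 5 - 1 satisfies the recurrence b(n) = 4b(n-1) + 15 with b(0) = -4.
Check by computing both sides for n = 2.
From the recurrence with b(0) = -4:
  b(0) = -4, b(1) = -1, b(2) = 11
  so the recurrence gives b(2) = 11.
From the proposed closed form b(n) = 4ⁿ - 5 - 1:
  b(2) = 10.
The recurrence gives 11 but the closed form gives 10, so the closed form does not satisfy the recurrence.

No, the closed form is incorrect.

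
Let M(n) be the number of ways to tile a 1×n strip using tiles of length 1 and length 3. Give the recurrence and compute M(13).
Condition on the last tile: it has length 1 (leaving a 1×(n-1) strip) or length 3 (leaving a 1×(n-3) strip), so M(n) = M(n-1) + M(n-3) (order-3 linear recurrence).
For 0 ≤ i < 3 only unit tiles fit, so M(i) = 1.
Iterating the recurrence: M(3) = 2, M(4) = 3, M(5) = 4, M(6) = 6, M(7) = 9, M(8) = 13, M(9) = 19, M(10) = 28, M(11) = 41, M(12) = 60, M(13) = 88.

M(n) = M(n-1) + M(n-3), with M(i) = 1 for 0 ≤ i < 3; M(13) = 88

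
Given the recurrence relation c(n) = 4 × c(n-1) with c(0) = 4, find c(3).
Computing step by step:
c(0) = 4
c(1) = 4 × 4 = 16
c(2) = 4 × 16 = 64
c(3) = 4 × 64 = 256

256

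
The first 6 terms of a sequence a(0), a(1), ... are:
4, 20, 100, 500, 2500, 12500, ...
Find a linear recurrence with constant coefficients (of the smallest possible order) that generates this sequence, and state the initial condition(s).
Look for the lowest-order linear relation among consecutive terms.
Observation: each term is 5× the previous.
Check at n=2: 5·20 = 100. ✓

a(n) = 5 × a(n-1), a(0) = 4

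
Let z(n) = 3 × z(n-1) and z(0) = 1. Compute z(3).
Computing step by step:
z(0) = 1
z(1) = 3 × 1 = 3
z(2) = 3 × 3 = 9
z(3) = 3 × 9 = 27

27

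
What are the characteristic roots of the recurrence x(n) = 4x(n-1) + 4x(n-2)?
Substitute x(n) = rⁿ and divide through by rⁿ⁻²: r² - 4r - 4 = 0
Discriminant: 4² + 4·4 = 32, not a perfect square, so by the quadratic formula r = (4 ± √32)/2.
General solution: x(n) = A·r₁ⁿ + B·r₂ⁿ where r₁,r₂ = (4 ± √32)/2

Characteristic: r² - 4r - 4 = 0, Roots: r = (4 ± √32)/2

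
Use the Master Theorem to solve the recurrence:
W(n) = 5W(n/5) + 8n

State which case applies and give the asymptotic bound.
Master Theorem template: W(n) = a·W(n/b) + f(n).
Here: a=5, b=5, f(n)=8n
Compute log_b(a) = log_5(5) = 1.
f(n) = 8n = Θ(n). Case 2: W(n) = Θ(n log n).

Case 2: W(n) = Θ(n log n)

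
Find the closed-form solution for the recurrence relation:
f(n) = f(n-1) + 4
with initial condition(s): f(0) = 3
Recurrence: f(n) = f(n-1) + 4, initial: f(0) = 3.
Each step adds 4, so f(n) = f(0) + 4n = 4n + 3.

f(n) = 4n + 3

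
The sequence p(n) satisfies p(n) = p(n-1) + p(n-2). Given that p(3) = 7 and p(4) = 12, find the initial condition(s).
Work backwards using p(k) = p(k+2) - p(k+1):
p(2) = p(4) - p(3) = 12 - 7 = 5
p(1) = p(3) - p(2) = 7 - 5 = 2
p(0) = p(2) - p(1) = 5 - 2 = 3

p(0) = 3, p(1) = 2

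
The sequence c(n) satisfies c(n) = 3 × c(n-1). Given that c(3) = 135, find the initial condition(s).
In general c(n) = 3ⁿ · c(0). At n = 3: c(0) = c(3) / 3^3 = 135 / 27 = 5.

c(0) = 5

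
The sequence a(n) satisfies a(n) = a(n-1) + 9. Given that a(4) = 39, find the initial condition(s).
a(4) = a(0) + 4·9, so a(0) = 39 - 36 = 3.

a(0) = 3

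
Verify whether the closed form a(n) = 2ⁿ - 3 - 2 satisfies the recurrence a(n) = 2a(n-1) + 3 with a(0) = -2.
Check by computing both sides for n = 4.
From the recurrence with a(0) = -2:
  a(0) = -2, a(1) = -1, a(2) = 1, a(3) = 5, a(4) = 13
  so the recurrence gives a(4) = 13.
From the proposed closed form a(n) = 2ⁿ - 3 - 2:
  a(4) = 11.
The recurrence gives 13 but the closed form gives 11, so the closed form does not satisfy the recurrence.

No, the closed form is incorrect.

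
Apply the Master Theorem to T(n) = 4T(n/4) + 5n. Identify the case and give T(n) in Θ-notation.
Master Theorem template: T(n) = a·T(n/b) + f(n).
Here: a=4, b=4, f(n)=5n
Compute log_b(a) = log_4(4) = 1.
f(n) = 5n = Θ(n). Case 2: T(n) = Θ(n log n).

Case 2: T(n) = Θ(n log n)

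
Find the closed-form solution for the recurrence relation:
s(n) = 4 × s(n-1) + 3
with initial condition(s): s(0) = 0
Recurrence: s(n) = 4 × s(n-1) + 3, initial: s(0) = 0.
Try s(n) = A·4ⁿ + C. Substituting: A·4ⁿ + C = 4(A·4ⁿ⁻¹ + C) + 3 = A·4ⁿ + 4C + 3, so C = 4C + 3, giving C = -1. Then s(0) = A - 1 = 0 gives A = 1.

s(n) = 4ⁿ - 1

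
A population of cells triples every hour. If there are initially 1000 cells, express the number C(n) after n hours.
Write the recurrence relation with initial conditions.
Each hour multiplies the count by 3, so the count after n hours depends only on the count after n-1 hours: C(n) = 3 × C(n-1). The starting count gives C(0) = 1000.
Unrolling n times gives the closed form C(n) = 1000 × 3ⁿ.

C(n) = 3 × C(n-1), C(0) = 1000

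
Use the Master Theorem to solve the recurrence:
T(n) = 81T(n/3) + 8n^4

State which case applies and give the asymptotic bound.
Master Theorem template: T(n) = a·T(n/b) + f(n).
Here: a=81, b=3, f(n)=8n^4
Compute log_b(a) = log_3(81) = 4.
f(n) = 8n^4 = Θ(n^4). Case 2: T(n) = Θ(n^4 log n).

Case 2: T(n) = Θ(n^4 log n)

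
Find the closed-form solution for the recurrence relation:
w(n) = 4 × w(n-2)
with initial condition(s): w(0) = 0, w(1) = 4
Recurrence: w(n) = 4 × w(n-2), initial: w(0) = 0, w(1) = 4.
Characteristic equation: r² - 4 = 0, which factors as (r - 2)(r + 2) = 0, so r = 2, -2. General solution w(n) = A·2ⁿ + B·(-2)ⁿ. From w(0) = 0: A + B = 0. From w(1) = 4: 2A - 2B = 4. Solving gives A = 1, B = -1.

w(n) = 2ⁿ - (-2)ⁿ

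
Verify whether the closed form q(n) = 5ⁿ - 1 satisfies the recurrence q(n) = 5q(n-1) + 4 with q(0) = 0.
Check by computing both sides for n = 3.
From the recurrence with q(0) = 0:
  q(0) = 0, q(1) = 4, q(2) = 24, q(3) = 124
  so the recurrence gives q(3) = 124.
From the proposed closed form q(n) = 5ⁿ - 1:
  q(3) = 124.
Both sides give 124 at n = 3, and the initial condition(s) match, so the closed form is consistent.

Yes, the closed form is correct.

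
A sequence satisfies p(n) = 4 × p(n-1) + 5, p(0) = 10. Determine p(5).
Computing step by step:
p(0) = 10
p(1) = 4 × 10 + 5 = 45
p(2) = 4 × 45 + 5 = 185
p(3) = 4 × 185 + 5 = 745
p(4) = 4 × 745 + 5 = 2985
p(5) = 4 × 2985 + 5 = 11945

11945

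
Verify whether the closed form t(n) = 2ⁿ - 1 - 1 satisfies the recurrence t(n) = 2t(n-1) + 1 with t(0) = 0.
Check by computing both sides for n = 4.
From the recurrence with t(0) = 0:
  t(0) = 0, t(1) = 1, t(2) = 3, t(3) = 7, t(4) = 15
  so the recurrence gives t(4) = 15.
From the proposed closed form t(n) = 2ⁿ - 1 - 1:
  t(4) = 14.
The recurrence gives 15 but the closed form gives 14, so the closed form does not satisfy the recurrence.

No, the closed form is incorrect.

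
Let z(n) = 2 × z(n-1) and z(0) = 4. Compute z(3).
Computing step by step:
z(0) = 4
z(1) = 2 × 4 = 8
z(2) = 2 × 8 = 16
z(3) = 2 × 16 = 32

32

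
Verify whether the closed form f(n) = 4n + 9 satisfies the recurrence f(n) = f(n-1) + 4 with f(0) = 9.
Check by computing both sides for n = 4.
From the recurrence with f(0) = 9:
  f(0) = 9, f(1) = 13, f(2) = 17, f(3) = 21, f(4) = 25
  so the recurrence gives f(4) = 25.
From the proposed closed form f(n) = 4n + 9:
  f(4) = 25.
Both sides give 25 at n = 4, and the initial condition(s) match, so the closed form is consistent.

Yes, the closed form is correct.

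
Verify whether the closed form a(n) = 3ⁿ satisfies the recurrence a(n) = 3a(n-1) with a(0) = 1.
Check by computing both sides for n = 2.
From the recurrence with a(0) = 1:
  a(0) = 1, a(1) = 3, a(2) = 9
  so the recurrence gives a(2) = 9.
From the proposed closed form a(n) = 3ⁿ:
  a(2) = 9.
Both sides give 9 at n = 2, and the initial condition(s) match, so the closed form is consistent.

Yes, the closed form is correct.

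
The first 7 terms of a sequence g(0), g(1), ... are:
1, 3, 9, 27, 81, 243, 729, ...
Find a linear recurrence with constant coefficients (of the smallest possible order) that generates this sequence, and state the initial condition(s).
Look for the lowest-order linear relation among consecutive terms.
Observation: each term is 3× the previous.
Check at n=2: 3·3 = 9. ✓

g(n) = 3 × g(n-1), g(0) = 1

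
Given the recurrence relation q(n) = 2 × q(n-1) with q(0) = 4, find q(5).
Computing step by step:
q(0) = 4
q(1) = 2 × 4 = 8
q(2) = 2 × 8 = 16
q(3) = 2 × 16 = 32
q(4) = 2 × 32 = 64
q(5) = 2 × 64 = 128

128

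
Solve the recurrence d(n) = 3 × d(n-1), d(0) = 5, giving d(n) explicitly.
Recurrence: d(n) = 3 × d(n-1), initial: d(0) = 5.
Each term is 3 times the previous, so this is geometric with ratio 3. After n steps: d(n) = d(0)·3ⁿ = 5·3ⁿ.

d(n) = 5·3ⁿ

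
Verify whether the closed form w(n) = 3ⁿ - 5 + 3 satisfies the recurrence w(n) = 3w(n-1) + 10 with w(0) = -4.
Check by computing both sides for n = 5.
From the recurrence with w(0) = -4:
  w(0) = -4, w(1) = -2, w(2) = 4, w(3) = 22, w(4) = 76, w(5) = 238
  so the recurrence gives w(5) = 238.
From the proposed closed form w(n) = 3ⁿ - 5 + 3:
  w(5) = 241.
The recurrence gives 238 but the closed form gives 241, so the closed form does not satisfy the recurrence.

No, the closed form is incorrect.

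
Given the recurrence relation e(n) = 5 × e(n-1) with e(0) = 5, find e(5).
Computing step by step:
e(0) = 5
e(1) = 5 × 5 = 25
e(2) = 5 × 25 = 125
e(3) = 5 × 125 = 625
e(4) = 5 × 625 = 3125
e(5) = 5 × 3125 = 15625

15625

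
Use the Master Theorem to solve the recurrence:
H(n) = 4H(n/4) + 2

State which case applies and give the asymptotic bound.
Master Theorem template: H(n) = a·H(n/b) + f(n).
Here: a=4, b=4, f(n)=2
Compute log_b(a) = log_4(4) = 1.
f(n) = 2 = O(n^(1-ε)) with ε = 1. Case 1: H(n) = Θ(n^log_b(a)) = Θ(n).

Case 1: H(n) = Θ(n)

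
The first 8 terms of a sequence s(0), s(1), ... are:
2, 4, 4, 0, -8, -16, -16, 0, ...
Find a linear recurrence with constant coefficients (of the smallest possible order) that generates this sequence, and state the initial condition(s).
Look for the lowest-order linear relation among consecutive terms.
Observation: s(n) - 2·s(n-1) - (-2)·s(n-2) = 0 holds for the shown terms, and no order-1 relation s(n) = α·s(n-1) + β fits.
Check at n=3: 2·4 + (-2)·4 = 0. ✓

s(n) = 2s(n-1) - 2s(n-2), s(0) = 2, s(1) = 4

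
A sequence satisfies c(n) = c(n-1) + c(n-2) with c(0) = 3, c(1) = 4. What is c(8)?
Computing the sequence terms:
3, 4, 7, 11, 18, 29, 47, 76, 123

123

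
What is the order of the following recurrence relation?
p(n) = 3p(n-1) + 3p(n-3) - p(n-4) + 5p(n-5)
The order is the largest lag k for which p(n-k) appears. Here the deepest term is p(n-5), so the order is 5.

Order 5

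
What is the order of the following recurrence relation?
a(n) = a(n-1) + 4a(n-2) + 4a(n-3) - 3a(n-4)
The order is the largest lag k for which a(n-k) appears. Here the deepest term is a(n-4), so the order is 4.

Order 4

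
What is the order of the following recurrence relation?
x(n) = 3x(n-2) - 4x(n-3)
The order is the largest lag k for which x(n-k) appears. Here the deepest term is x(n-3), so the order is 3.

Order 3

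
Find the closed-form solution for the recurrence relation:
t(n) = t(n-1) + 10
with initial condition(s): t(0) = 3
Recurrence: t(n) = t(n-1) + 10, initial: t(0) = 3.
Each step adds 10, so t(n) = t(0) + 10n = 10n + 3.

t(n) = 10n + 3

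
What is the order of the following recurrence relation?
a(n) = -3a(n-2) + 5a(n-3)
The order is the largest lag k for which a(n-k) appears. Here the deepest term is a(n-3), so the order is 3.

Order 3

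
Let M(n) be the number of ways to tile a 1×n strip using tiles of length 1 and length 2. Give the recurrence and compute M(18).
Condition on the last tile: it has length 1 (leaving a 1×(n-1) strip) or length 2 (leaving a 1×(n-2) strip), so M(n) = M(n-1) + M(n-2) (order-2 linear recurrence).
For 0 ≤ i < 2 only unit tiles fit, so M(i) = 1.
Iterating the recurrence: M(2) = 2, M(3) = 3, M(4) = 5, M(5) = 8, M(6) = 13, M(7) = 21, M(8) = 34, M(9) = 55, M(10) = 89, M(11) = 144, M(12) = 233, M(13) = 377, M(14) = 610, M(15) = 987, M(16) = 1597, M(17) = 2584, M(18) = 4181.

M(n) = M(n-1) + M(n-2), with M(i) = 1 for 0 ≤ i < 2; M(18) = 4181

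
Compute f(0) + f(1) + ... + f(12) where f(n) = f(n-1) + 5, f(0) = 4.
Computing the sequence terms: 4, 9, 14, 19, 24, 29, 34, 39, 44, 49, 54, 59, 64
Adding these values together:

442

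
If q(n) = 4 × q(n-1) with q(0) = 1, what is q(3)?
Computing step by step:
q(0) = 1
q(1) = 4 × 1 = 4
q(2) = 4 × 4 = 16
q(3) = 4 × 16 = 64

64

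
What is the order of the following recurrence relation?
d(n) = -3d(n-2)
The order is the largest lag k for which d(n-k) appears. Here the deepest term is d(n-2), so the order is 2.

Order 2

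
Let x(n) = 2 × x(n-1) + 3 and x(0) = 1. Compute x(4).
Computing step by step:
x(0) = 1
x(1) = 2 × 1 + 3 = 5
x(2) = 2 × 5 + 3 = 13
x(3) = 2 × 13 + 3 = 29
x(4) = 2 × 29 + 3 = 61

61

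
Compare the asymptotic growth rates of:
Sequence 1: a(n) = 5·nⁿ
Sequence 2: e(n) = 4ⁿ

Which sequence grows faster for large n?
Comparing growth rates:
Growth-rate hierarchy: log n ≺ any polynomial ≺ any exponential cⁿ (c>1) ≺ n! ≺ nⁿ.
super-exponential nⁿ dominates exponential base 4 asymptotically.

a(n) grows faster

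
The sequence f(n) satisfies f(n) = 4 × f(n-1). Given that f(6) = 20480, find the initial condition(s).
In general f(n) = 4ⁿ · f(0). At n = 6: f(0) = f(6) / 4^6 = 20480 / 4096 = 5.

f(0) = 5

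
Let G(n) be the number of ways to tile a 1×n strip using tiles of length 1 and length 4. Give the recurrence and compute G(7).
Condition on the last tile: it has length 1 (leaving a 1×(n-1) strip) or length 4 (leaving a 1×(n-4) strip), so G(n) = G(n-1) + G(n-4) (order-4 linear recurrence).
For 0 ≤ i < 4 only unit tiles fit, so G(i) = 1.
Iterating the recurrence: G(4) = 2, G(5) = 3, G(6) = 4, G(7) = 5.

G(n) = G(n-1) + G(n-4), with G(i) = 1 for 0 ≤ i < 4; G(7) = 5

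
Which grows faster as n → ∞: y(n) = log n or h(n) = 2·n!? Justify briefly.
Comparing growth rates:
Growth-rate hierarchy: log n ≺ any polynomial ≺ any exponential cⁿ (c>1) ≺ n! ≺ nⁿ.
factorial dominates logarithmic asymptotically.

h(n) grows faster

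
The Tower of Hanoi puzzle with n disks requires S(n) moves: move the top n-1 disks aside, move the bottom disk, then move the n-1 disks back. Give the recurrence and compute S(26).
Moving n disks = move the top n-1 disks aside (S(n-1) moves) + move the largest disk (1 move) + move the n-1 disks back on top (S(n-1) moves), so S(n) = 2S(n-1) + 1, with S(1) = 1 (a single disk takes one move).
First terms: 1, 3, 7, 15, 31, 63, … — each is one less than a power of 2. Indeed S(n) + 1 = 2(S(n-1) + 1) with S(1) + 1 = 2, so S(n) + 1 = 2ⁿ and S(n) = 2ⁿ - 1.
Hence S(26) = 2^26 - 1 = 67108864 - 1 = 67108863.

S(n) = 2S(n-1) + 1, S(1) = 1; S(26) = 67108863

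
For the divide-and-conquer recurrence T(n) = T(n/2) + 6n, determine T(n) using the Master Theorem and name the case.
Master Theorem template: T(n) = a·T(n/b) + f(n).
Here: a=1, b=2, f(n)=6n
Compute log_b(a) = log_2(1) = 0.
f(n) = 6n = Ω(n^(0+ε)) with ε = 1, and the regularity condition holds (a·f(n/b) = (a/b^1)·f(n) with a/b^1 = 2^-1 < 1). Case 3: T(n) = Θ(f(n)) = Θ(n).

Case 3: T(n) = Θ(n)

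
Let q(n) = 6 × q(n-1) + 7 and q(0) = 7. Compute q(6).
Computing step by step:
q(0) = 7
q(1) = 6 × 7 + 7 = 49
q(2) = 6 × 49 + 7 = 301
q(3) = 6 × 301 + 7 = 1813
q(4) = 6 × 1813 + 7 = 10885
q(5) = 6 × 10885 + 7 = 65317
q(6) = 6 × 65317 + 7 = 391909

391909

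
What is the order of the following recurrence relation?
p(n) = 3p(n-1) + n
The order is the largest lag k for which p(n-k) appears. Here the deepest term is p(n-1) (the n term is non-homogeneous and does not affect the order), so the order is 1.

Order 1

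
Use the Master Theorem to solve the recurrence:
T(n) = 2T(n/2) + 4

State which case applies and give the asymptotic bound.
Master Theorem template: T(n) = a·T(n/b) + f(n).
Here: a=2, b=2, f(n)=4
Compute log_b(a) = log_2(2) = 1.
f(n) = 4 = O(n^(1-ε)) with ε = 1. Case 1: T(n) = Θ(n^log_b(a)) = Θ(n).

Case 1: T(n) = Θ(n)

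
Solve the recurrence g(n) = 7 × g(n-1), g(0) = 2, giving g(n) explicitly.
Recurrence: g(n) = 7 × g(n-1), initial: g(0) = 2.
Each term is 7 times the previous, so this is geometric with ratio 7. After n steps: g(n) = g(0)·7ⁿ = 2·7ⁿ.

g(n) = 2·7ⁿ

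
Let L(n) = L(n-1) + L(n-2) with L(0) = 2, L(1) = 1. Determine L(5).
Computing the sequence terms:
2, 1, 3, 4, 7, 11

11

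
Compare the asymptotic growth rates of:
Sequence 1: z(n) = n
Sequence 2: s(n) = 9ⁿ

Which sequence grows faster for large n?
Comparing growth rates:
Growth-rate hierarchy: log n ≺ any polynomial ≺ any exponential cⁿ (c>1) ≺ n! ≺ nⁿ.
exponential base 9 dominates polynomial degree 1 asymptotically.

s(n) grows faster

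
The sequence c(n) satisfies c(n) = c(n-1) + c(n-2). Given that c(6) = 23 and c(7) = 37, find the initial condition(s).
Work backwards using c(k) = c(k+2) - c(k+1):
c(5) = c(7) - c(6) = 37 - 23 = 14
c(4) = c(6) - c(5) = 23 - 14 = 9
c(3) = c(5) - c(4) = 14 - 9 = 5
c(2) = c(4) - c(3) = 9 - 5 = 4
c(1) = c(3) - c(2) = 5 - 4 = 1
c(0) = c(2) - c(1) = 4 - 1 = 3

c(0) = 3, c(1) = 1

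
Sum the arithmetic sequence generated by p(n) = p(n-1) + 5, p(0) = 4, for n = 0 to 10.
Computing the sequence terms: 4, 9, 14, 19, 24, 29, 34, 39, 44, 49, 54
Adding these values together:

319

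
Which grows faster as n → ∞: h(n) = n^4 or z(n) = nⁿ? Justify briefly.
Comparing growth rates:
Growth-rate hierarchy: log n ≺ any polynomial ≺ any exponential cⁿ (c>1) ≺ n! ≺ nⁿ.
super-exponential nⁿ dominates polynomial degree 4 asymptotically.

z(n) grows faster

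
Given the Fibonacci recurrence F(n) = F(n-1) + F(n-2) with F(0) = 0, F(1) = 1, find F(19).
Computing the sequence terms:
0, 1, 1, 2, 3, 5, 8, 13, 21, 34, 55, 89, 144, 233, 377, 610, 987, 1597, 2584, 4181

4181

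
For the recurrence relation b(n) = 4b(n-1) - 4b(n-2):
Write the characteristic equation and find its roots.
Substitute b(n) = rⁿ and divide through by rⁿ⁻²: r² - 4r + 4 = 0
Factor: (r - 2)² = 0, so r = 2 (double root).
General solution: b(n) = (A + Bn)·2ⁿ

Characteristic: r² - 4r + 4 = 0, Roots: r = 2 (double root)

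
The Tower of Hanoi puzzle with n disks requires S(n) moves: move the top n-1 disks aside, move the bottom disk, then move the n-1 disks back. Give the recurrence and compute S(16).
Moving n disks = move the top n-1 disks aside (S(n-1) moves) + move the largest disk (1 move) + move the n-1 disks back on top (S(n-1) moves), so S(n) = 2S(n-1) + 1, with S(1) = 1 (a single disk takes one move).
First terms: 1, 3, 7, 15, 31, 63, … — each is one less than a power of 2. Indeed S(n) + 1 = 2(S(n-1) + 1) with S(1) + 1 = 2, so S(n) + 1 = 2ⁿ and S(n) = 2ⁿ - 1.
Hence S(16) = 2^16 - 1 = 65536 - 1 = 65535.

S(n) = 2S(n-1) + 1, S(1) = 1; S(16) = 65535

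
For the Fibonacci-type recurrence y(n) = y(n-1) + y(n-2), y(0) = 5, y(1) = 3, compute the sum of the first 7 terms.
Computing the sequence terms: 5, 3, 8, 11, 19, 30, 49
Adding these values together:

125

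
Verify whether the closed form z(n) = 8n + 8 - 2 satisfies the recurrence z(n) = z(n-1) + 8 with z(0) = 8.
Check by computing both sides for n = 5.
From the recurrence with z(0) = 8:
  z(0) = 8, z(1) = 16, z(2) = 24, z(3) = 32, z(4) = 40, z(5) = 48
  so the recurrence gives z(5) = 48.
From the proposed closed form z(n) = 8n + 8 - 2:
  z(5) = 46.
The recurrence gives 48 but the closed form gives 46, so the closed form does not satisfy the recurrence.

No, the closed form is incorrect.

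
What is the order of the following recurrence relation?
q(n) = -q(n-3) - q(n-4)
The order is the largest lag k for which q(n-k) appears. Here the deepest term is q(n-4), so the order is 4.

Order 4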